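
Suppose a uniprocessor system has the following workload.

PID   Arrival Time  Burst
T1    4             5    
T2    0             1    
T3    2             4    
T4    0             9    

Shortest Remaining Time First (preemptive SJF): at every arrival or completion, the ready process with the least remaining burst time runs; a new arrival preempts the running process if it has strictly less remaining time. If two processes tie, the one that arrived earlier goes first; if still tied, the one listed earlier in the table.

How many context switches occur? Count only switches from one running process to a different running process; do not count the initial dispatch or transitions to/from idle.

4

Timeline: | T2 0-1 | T4 1-2 | T3 2-6 | T1 6-11 | T4 11-19 |
Completion: T1=11  T2=1  T3=6  T4=19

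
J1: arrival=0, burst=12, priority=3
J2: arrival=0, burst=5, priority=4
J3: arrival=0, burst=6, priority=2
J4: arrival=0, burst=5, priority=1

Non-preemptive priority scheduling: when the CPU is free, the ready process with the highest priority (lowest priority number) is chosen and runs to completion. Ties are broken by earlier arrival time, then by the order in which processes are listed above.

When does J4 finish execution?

5

Gantt: | J4 0-5 | J3 5-11 | J1 11-23 | J2 23-28 |
Completion: J1=23  J2=28  J3=11  J4=5
Turnaround (C−A): J1=23  J2=28  J3=11  J4=5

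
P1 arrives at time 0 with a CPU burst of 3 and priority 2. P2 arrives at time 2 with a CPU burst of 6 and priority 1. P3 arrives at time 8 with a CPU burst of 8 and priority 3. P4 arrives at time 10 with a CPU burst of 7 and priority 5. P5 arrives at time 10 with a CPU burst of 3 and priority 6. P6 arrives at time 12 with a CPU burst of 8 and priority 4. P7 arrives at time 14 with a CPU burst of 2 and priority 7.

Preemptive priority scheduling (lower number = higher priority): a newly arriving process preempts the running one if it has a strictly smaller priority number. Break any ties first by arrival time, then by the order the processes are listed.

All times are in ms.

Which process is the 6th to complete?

P5

Schedule: | P1 0-2 | P2 2-8 | P1 8-9 | P3 9-17 | P6 17-25 | P4 25-32 | P5 32-35 | P7 35-37 |
Completion: P1=9  P2=8  P3=17  P4=32  P5=35  P6=25  P7=37
Finish order: P2 → P1 → P3 → P6 → P4 → P5 → P7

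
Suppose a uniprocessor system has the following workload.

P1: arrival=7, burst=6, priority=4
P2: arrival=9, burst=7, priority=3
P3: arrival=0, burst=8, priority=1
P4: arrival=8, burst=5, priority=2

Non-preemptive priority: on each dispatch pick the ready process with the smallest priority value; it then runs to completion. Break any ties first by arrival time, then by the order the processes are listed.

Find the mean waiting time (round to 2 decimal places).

Timeline: | P3 0-8 | P4 8-13 | P2 13-20 | P1 20-26 |
Completion: P1=26  P2=20  P3=8  P4=13
Waiting times: P1=13, P2=4, P3=0, P4=0
Average waiting = (13+4+0+0) / 4 = 17/4 = 4.25

4.25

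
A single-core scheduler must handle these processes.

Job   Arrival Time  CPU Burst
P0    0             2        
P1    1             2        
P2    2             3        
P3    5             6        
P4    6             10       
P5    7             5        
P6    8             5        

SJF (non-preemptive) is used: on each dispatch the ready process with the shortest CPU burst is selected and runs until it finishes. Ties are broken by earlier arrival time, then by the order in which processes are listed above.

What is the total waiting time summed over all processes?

36

Schedule: | P0 0-2 | P1 2-4 | P2 4-7 | P5 7-12 | P6 12-17 | P3 17-23 | P4 23-33 |
Completion: P0=2  P1=4  P2=7  P3=23  P4=33  P5=12  P6=17
Turnaround (C−A): P0=2  P1=3  P2=5  P3=18  P4=27  P5=5  P6=9
Waiting = turnaround − burst: P0=0, P1=1, P2=2, P3=12, P4=17, P5=0, P6=4
Total waiting = 0 + 1 + 2 + 12 + 17 + 0 + 4 = 36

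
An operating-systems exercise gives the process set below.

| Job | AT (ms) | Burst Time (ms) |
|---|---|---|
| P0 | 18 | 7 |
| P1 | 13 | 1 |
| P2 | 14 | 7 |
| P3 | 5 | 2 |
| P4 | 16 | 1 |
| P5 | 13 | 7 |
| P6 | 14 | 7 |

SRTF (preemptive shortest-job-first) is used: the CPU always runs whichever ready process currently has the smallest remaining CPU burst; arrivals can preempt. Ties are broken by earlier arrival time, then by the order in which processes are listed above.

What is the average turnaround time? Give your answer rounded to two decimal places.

10.71

Schedule: | idle 0-5 | P3 5-7 | idle 7-13 | P1 13-14 | P5 14-16 | P4 16-17 | P5 17-22 | P2 22-29 | P6 29-36 | P0 36-43 |
Completion: P0=43  P1=14  P2=29  P3=7  P4=17  P5=22  P6=36
Turnaround (C−A): P0=25  P1=1  P2=15  P3=2  P4=1  P5=9  P6=22
Turnaround times: P0=25, P1=1, P2=15, P3=2, P4=1, P5=9, P6=22
Average turnaround = (25+1+15+2+1+9+22) / 7 = 75/7 = 10.71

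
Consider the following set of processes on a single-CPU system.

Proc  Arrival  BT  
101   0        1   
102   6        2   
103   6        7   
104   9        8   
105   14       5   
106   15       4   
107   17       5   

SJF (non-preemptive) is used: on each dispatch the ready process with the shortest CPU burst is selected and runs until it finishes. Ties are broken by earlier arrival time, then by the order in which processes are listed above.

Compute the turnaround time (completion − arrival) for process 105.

10

Gantt: | 101 0-1 | idle 1-6 | 102 6-8 | 103 8-15 | 106 15-19 | 105 19-24 | 107 24-29 | 104 29-37 |
Completion: 101=1  102=8  103=15  104=37  105=24  106=19  107=29
Turnaround(105) = completion − arrival = 24 − 14 = 10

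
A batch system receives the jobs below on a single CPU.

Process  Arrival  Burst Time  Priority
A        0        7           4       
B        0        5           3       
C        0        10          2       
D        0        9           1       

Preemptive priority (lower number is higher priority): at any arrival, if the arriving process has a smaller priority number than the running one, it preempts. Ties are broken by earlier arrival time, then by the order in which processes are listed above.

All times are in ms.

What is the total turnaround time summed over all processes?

83

Timeline: | D 0-9 | C 9-19 | B 19-24 | A 24-31 |
Completion: A=31  B=24  C=19  D=9
Turnaround (C−A): A=31  B=24  C=19  D=9
Turnaround = completion − arrival: A=31, B=24, C=19, D=9
Total turnaround = 31 + 24 + 19 + 9 = 83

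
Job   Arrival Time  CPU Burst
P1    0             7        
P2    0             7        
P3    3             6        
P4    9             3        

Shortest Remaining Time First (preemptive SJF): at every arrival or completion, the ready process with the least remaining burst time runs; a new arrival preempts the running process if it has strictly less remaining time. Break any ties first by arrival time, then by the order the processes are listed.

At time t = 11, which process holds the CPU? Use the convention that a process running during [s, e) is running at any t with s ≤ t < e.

Timeline: | P1 0-7 | P3 7-9 | P4 9-12 | P3 12-16 | P2 16-23 |
Completion: P1=7  P2=23  P3=16  P4=12
Turnaround (C−A): P1=7  P2=23  P3=13  P4=3

P4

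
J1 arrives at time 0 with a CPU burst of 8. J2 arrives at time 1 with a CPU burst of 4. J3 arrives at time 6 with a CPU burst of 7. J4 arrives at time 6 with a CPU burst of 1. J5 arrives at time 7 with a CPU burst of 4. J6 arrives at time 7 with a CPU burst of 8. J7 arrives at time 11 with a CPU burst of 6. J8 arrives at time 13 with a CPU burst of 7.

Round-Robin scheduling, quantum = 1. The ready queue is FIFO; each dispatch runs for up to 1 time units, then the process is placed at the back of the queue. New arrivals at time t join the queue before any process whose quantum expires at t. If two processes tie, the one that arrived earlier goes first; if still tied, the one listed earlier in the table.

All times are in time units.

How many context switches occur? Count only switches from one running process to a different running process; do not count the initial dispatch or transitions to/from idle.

Timeline: | J1 0-1 | J2 1-2 | J1 2-3 | J2 3-4 | J1 4-5 | J2 5-6 | J1 6-7 | J3 7-8 | J4 8-9 | J2 9-10 | J5 10-11 | J6 11-12 | J1 12-13 | J3 13-14 | J7 14-15 | J5 15-16 | J6 16-17 | J8 17-18 | J1 18-19 | J3 19-20 | J7 20-21 | J5 21-22 | J6 22-23 | J8 23-24 | J1 24-25 | J3 25-26 | J7 26-27 | J5 27-28 | J6 28-29 | J8 29-30 | J1 30-31 | J3 31-32 | J7 32-33 | J6 33-34 | J8 34-35 | J3 35-36 | J7 36-37 | J6 37-38 | J8 38-39 | J3 39-40 | J7 40-41 | J6 41-42 | J8 42-43 | J6 43-44 | J8 44-45 |
Completion: J1=31  J2=10  J3=40  J4=9  J5=28  J6=44  J7=41  J8=45
Turnaround (C−A): J1=31  J2=9  J3=34  J4=3  J5=21  J6=37  J7=30  J8=32

44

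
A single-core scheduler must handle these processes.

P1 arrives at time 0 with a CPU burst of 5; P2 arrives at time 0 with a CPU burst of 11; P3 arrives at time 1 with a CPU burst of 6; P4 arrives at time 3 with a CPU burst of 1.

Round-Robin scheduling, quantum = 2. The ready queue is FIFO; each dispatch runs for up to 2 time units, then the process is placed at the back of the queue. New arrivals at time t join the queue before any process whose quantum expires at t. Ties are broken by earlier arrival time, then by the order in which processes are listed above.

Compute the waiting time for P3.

Timeline: | P1 0-2 | P2 2-4 | P3 4-6 | P1 6-8 | P4 8-9 | P2 9-11 | P3 11-13 | P1 13-14 | P2 14-16 | P3 16-18 | P2 18-23 |
Completion: P1=14  P2=23  P3=18  P4=9
Waiting(P3) = turnaround − burst = 17 − 6 = 11

11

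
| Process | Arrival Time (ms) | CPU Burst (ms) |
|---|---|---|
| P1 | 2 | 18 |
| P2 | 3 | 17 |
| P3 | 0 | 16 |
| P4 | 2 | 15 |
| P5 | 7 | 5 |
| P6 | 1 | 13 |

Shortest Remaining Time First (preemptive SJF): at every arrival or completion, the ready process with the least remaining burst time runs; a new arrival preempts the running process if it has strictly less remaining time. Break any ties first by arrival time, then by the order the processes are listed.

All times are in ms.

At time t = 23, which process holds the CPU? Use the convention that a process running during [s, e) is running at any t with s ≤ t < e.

Gantt: | P3 0-1 | P6 1-7 | P5 7-12 | P6 12-19 | P3 19-34 | P4 34-49 | P2 49-66 | P1 66-84 |
Completion: P1=84  P2=66  P3=34  P4=49  P5=12  P6=19

P3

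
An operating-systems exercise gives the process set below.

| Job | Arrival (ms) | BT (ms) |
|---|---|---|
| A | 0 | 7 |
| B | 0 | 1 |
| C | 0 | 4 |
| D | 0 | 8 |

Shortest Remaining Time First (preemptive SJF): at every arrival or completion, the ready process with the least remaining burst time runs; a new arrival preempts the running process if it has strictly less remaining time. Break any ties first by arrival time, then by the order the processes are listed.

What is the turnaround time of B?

Timeline: | B 0-1 | C 1-5 | A 5-12 | D 12-20 |
Completion: A=12  B=1  C=5  D=20
Turnaround (C−A): A=12  B=1  C=5  D=20
Turnaround(B) = completion − arrival = 1 − 0 = 1

1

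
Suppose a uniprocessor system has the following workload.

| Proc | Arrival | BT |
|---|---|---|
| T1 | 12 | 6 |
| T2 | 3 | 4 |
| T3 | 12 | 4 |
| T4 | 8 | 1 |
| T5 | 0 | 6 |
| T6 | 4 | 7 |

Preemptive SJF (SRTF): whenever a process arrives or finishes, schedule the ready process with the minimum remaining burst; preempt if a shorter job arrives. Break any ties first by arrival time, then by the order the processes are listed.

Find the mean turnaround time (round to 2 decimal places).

8.83

Schedule: | T5 0-6 | T2 6-8 | T4 8-9 | T2 9-11 | T6 11-12 | T3 12-16 | T6 16-22 | T1 22-28 |
Completion: T1=28  T2=11  T3=16  T4=9  T5=6  T6=22
Turnaround times: T1=16, T2=8, T3=4, T4=1, T5=6, T6=18
Average turnaround = (16+8+4+1+6+18) / 6 = 53/6 = 8.83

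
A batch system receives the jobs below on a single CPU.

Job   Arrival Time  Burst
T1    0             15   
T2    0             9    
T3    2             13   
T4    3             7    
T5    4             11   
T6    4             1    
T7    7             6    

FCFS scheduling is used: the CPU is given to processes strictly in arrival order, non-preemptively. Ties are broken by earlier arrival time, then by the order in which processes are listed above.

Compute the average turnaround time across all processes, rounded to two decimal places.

Timeline: | T1 0-15 | T2 15-24 | T3 24-37 | T4 37-44 | T5 44-55 | T6 55-56 | T7 56-62 |
Completion: T1=15  T2=24  T3=37  T4=44  T5=55  T6=56  T7=62
Turnaround times: T1=15, T2=24, T3=35, T4=41, T5=51, T6=52, T7=55
Average turnaround = (15+24+35+41+51+52+55) / 7 = 273/7 = 39.00

39.00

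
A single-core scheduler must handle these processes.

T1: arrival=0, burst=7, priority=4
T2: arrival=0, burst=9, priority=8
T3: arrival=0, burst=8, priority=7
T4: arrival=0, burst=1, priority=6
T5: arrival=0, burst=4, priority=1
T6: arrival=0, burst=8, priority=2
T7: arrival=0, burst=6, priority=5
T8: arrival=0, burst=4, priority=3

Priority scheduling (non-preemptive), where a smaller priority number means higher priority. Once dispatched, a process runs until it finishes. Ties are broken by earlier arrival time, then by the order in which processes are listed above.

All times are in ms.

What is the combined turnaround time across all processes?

199

Timeline: | T5 0-4 | T6 4-12 | T8 12-16 | T1 16-23 | T7 23-29 | T4 29-30 | T3 30-38 | T2 38-47 |
Completion: T1=23  T2=47  T3=38  T4=30  T5=4  T6=12  T7=29  T8=16
Turnaround = completion − arrival: T1=23, T2=47, T3=38, T4=30, T5=4, T6=12, T7=29, T8=16
Total turnaround = 23 + 47 + 38 + 30 + 4 + 12 + 29 + 16 = 199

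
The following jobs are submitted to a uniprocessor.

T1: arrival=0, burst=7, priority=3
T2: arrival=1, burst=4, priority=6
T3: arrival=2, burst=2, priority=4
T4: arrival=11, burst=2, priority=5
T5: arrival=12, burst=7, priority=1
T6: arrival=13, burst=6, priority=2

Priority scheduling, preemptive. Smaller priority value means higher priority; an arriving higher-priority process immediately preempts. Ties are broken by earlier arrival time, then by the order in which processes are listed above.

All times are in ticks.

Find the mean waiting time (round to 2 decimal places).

7.83

Timeline: | T1 0-7 | T3 7-9 | T2 9-11 | T4 11-12 | T5 12-19 | T6 19-25 | T4 25-26 | T2 26-28 |
Completion: T1=7  T2=28  T3=9  T4=26  T5=19  T6=25
Turnaround (C−A): T1=7  T2=27  T3=7  T4=15  T5=7  T6=12
Waiting times: T1=0, T2=23, T3=5, T4=13, T5=0, T6=6
Average waiting = (0+23+5+13+0+6) / 6 = 47/6 = 7.83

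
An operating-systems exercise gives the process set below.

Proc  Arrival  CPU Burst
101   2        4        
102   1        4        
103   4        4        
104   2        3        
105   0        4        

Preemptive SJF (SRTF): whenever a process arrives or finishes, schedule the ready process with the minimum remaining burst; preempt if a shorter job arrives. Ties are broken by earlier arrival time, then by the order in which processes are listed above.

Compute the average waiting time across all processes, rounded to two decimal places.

5.60

Schedule: | 105 0-4 | 104 4-7 | 102 7-11 | 101 11-15 | 103 15-19 |
Completion: 101=15  102=11  103=19  104=7  105=4
Turnaround (C−A): 101=13  102=10  103=15  104=5  105=4
Waiting times: 101=9, 102=6, 103=11, 104=2, 105=0
Average waiting = (9+6+11+2+0) / 5 = 28/5 = 5.60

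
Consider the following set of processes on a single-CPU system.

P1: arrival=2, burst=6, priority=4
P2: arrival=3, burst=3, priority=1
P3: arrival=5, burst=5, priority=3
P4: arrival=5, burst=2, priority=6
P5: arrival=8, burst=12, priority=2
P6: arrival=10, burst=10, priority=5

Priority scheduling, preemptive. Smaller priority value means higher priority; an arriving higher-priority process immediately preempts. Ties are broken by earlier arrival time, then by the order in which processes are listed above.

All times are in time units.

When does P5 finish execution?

Timeline: | idle 0-2 | P1 2-3 | P2 3-6 | P3 6-8 | P5 8-20 | P3 20-23 | P1 23-28 | P6 28-38 | P4 38-40 |
Completion: P1=28  P2=6  P3=23  P4=40  P5=20  P6=38

20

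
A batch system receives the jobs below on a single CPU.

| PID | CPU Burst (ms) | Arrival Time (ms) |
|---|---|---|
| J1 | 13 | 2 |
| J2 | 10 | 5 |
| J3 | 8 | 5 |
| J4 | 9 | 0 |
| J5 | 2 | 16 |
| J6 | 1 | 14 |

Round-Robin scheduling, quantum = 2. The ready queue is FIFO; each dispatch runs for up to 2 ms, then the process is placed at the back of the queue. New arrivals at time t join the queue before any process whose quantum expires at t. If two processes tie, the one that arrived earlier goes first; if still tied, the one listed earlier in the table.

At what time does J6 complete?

21

Schedule: | J4 0-2 | J1 2-4 | J4 4-6 | J1 6-8 | J2 8-10 | J3 10-12 | J4 12-14 | J1 14-16 | J2 16-18 | J3 18-20 | J6 20-21 | J4 21-23 | J5 23-25 | J1 25-27 | J2 27-29 | J3 29-31 | J4 31-32 | J1 32-34 | J2 34-36 | J3 36-38 | J1 38-40 | J2 40-42 | J1 42-43 |
Completion: J1=43  J2=42  J3=38  J4=32  J5=25  J6=21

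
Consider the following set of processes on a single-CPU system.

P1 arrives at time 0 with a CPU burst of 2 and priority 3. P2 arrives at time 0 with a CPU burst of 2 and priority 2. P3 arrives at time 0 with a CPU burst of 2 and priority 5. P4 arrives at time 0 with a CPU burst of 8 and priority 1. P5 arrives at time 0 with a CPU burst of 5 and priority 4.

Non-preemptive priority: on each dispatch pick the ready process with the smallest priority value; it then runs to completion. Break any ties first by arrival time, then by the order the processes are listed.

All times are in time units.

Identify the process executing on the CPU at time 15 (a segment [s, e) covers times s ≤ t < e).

Schedule: | P4 0-8 | P2 8-10 | P1 10-12 | P5 12-17 | P3 17-19 |
Completion: P1=12  P2=10  P3=19  P4=8  P5=17
Turnaround (C−A): P1=12  P2=10  P3=19  P4=8  P5=17

P5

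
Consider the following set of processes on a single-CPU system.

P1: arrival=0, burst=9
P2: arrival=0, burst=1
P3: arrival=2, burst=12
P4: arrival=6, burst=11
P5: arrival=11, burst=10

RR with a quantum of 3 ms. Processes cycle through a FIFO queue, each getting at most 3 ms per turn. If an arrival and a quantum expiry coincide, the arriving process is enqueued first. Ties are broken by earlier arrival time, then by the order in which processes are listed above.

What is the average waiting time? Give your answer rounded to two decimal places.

Schedule: | P1 0-3 | P2 3-4 | P3 4-7 | P1 7-10 | P4 10-13 | P3 13-16 | P1 16-19 | P5 19-22 | P4 22-25 | P3 25-28 | P5 28-31 | P4 31-34 | P3 34-37 | P5 37-40 | P4 40-42 | P5 42-43 |
Completion: P1=19  P2=4  P3=37  P4=42  P5=43
Waiting times: P1=10, P2=3, P3=23, P4=25, P5=22
Average waiting = (10+3+23+25+22) / 5 = 83/5 = 16.60

16.60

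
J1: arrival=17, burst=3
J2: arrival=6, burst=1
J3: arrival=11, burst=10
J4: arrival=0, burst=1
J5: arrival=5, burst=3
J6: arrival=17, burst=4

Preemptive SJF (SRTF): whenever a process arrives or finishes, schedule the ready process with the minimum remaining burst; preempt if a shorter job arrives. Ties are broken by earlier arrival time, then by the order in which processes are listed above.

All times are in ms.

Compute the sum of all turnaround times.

Timeline: | J4 0-1 | idle 1-5 | J5 5-6 | J2 6-7 | J5 7-9 | idle 9-11 | J3 11-17 | J1 17-20 | J3 20-24 | J6 24-28 |
Completion: J1=20  J2=7  J3=24  J4=1  J5=9  J6=28
Turnaround = completion − arrival: J1=3, J2=1, J3=13, J4=1, J5=4, J6=11
Total turnaround = 3 + 1 + 13 + 1 + 4 + 11 = 33

33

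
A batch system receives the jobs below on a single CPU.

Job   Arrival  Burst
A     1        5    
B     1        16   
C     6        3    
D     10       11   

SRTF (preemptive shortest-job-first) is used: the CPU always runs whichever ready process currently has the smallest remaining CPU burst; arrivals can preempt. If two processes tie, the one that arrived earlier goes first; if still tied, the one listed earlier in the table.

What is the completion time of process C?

9

Gantt: | idle 0-1 | A 1-6 | C 6-9 | B 9-10 | D 10-21 | B 21-36 |
Completion: A=6  B=36  C=9  D=21
Turnaround (C−A): A=5  B=35  C=3  D=11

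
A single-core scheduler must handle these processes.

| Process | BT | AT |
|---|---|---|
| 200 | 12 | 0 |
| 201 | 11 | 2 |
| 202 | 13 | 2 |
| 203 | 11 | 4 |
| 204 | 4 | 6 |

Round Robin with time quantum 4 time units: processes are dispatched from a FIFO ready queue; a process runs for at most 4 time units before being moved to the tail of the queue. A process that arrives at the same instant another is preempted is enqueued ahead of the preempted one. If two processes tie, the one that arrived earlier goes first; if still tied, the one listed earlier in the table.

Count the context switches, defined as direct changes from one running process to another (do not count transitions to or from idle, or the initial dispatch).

Schedule: | 200 0-4 | 201 4-8 | 202 8-12 | 203 12-16 | 200 16-20 | 204 20-24 | 201 24-28 | 202 28-32 | 203 32-36 | 200 36-40 | 201 40-43 | 202 43-47 | 203 47-50 | 202 50-51 |
Completion: 200=40  201=43  202=51  203=50  204=24

13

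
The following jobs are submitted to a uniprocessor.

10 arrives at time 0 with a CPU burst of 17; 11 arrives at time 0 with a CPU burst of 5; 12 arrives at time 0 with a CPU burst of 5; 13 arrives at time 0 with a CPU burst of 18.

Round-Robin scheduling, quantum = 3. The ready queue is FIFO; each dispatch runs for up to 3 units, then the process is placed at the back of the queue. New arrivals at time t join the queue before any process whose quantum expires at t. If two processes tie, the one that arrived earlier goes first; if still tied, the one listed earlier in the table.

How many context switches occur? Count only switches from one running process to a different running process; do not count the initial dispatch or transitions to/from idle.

Schedule: | 10 0-3 | 11 3-6 | 12 6-9 | 13 9-12 | 10 12-15 | 11 15-17 | 12 17-19 | 13 19-22 | 10 22-25 | 13 25-28 | 10 28-31 | 13 31-34 | 10 34-37 | 13 37-40 | 10 40-42 | 13 42-45 |
Completion: 10=42  11=17  12=19  13=45
Turnaround (C−A): 10=42  11=17  12=19  13=45

15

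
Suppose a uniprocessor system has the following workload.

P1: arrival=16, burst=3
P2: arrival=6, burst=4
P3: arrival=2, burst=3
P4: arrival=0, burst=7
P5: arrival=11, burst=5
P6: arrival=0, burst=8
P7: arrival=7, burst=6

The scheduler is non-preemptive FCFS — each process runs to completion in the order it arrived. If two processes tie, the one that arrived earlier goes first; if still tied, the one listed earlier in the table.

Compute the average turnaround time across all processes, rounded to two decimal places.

Schedule: | P4 0-7 | P6 7-15 | P3 15-18 | P2 18-22 | P7 22-28 | P5 28-33 | P1 33-36 |
Completion: P1=36  P2=22  P3=18  P4=7  P5=33  P6=15  P7=28
Turnaround (C−A): P1=20  P2=16  P3=16  P4=7  P5=22  P6=15  P7=21
Turnaround times: P1=20, P2=16, P3=16, P4=7, P5=22, P6=15, P7=21
Average turnaround = (20+16+16+7+22+15+21) / 7 = 117/7 = 16.71

16.71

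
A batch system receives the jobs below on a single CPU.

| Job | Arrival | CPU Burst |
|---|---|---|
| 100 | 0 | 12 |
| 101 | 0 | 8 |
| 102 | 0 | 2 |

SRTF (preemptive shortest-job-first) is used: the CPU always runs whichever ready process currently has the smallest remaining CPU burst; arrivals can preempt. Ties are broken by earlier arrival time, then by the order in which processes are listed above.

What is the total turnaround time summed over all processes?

Schedule: | 102 0-2 | 101 2-10 | 100 10-22 |
Completion: 100=22  101=10  102=2
Turnaround (C−A): 100=22  101=10  102=2
Turnaround = completion − arrival: 100=22, 101=10, 102=2
Total turnaround = 22 + 10 + 2 = 34

34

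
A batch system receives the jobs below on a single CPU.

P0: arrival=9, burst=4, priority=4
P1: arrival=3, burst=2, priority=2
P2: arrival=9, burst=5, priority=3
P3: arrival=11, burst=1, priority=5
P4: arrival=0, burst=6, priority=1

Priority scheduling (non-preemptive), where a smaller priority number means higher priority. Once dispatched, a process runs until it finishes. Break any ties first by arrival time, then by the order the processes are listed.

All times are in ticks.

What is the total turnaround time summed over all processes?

33

Gantt: | P4 0-6 | P1 6-8 | idle 8-9 | P2 9-14 | P0 14-18 | P3 18-19 |
Completion: P0=18  P1=8  P2=14  P3=19  P4=6
Turnaround (C−A): P0=9  P1=5  P2=5  P3=8  P4=6
Turnaround = completion − arrival: P0=9, P1=5, P2=5, P3=8, P4=6
Total turnaround = 9 + 5 + 5 + 8 + 6 = 33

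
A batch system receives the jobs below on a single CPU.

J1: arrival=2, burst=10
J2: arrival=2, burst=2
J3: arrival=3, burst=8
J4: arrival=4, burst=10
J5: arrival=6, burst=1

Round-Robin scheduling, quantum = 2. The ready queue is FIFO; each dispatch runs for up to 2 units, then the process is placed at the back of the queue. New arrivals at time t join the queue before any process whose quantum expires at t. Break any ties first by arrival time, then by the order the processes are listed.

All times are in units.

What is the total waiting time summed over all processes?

62

Timeline: | idle 0-2 | J1 2-4 | J2 4-6 | J3 6-8 | J4 8-10 | J1 10-12 | J5 12-13 | J3 13-15 | J4 15-17 | J1 17-19 | J3 19-21 | J4 21-23 | J1 23-25 | J3 25-27 | J4 27-29 | J1 29-31 | J4 31-33 |
Completion: J1=31  J2=6  J3=27  J4=33  J5=13
Turnaround (C−A): J1=29  J2=4  J3=24  J4=29  J5=7
Waiting = turnaround − burst: J1=19, J2=2, J3=16, J4=19, J5=6
Total waiting = 19 + 2 + 16 + 19 + 6 = 62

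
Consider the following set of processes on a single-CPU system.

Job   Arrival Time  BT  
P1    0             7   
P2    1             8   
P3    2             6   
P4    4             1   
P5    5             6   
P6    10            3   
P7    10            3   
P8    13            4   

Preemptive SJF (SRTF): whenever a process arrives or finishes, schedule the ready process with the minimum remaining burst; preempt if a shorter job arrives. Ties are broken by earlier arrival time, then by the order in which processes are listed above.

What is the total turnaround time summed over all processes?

Timeline: | P1 0-4 | P4 4-5 | P1 5-8 | P3 8-10 | P6 10-13 | P7 13-16 | P3 16-20 | P8 20-24 | P5 24-30 | P2 30-38 |
Completion: P1=8  P2=38  P3=20  P4=5  P5=30  P6=13  P7=16  P8=24
Turnaround (C−A): P1=8  P2=37  P3=18  P4=1  P5=25  P6=3  P7=6  P8=11
Turnaround = completion − arrival: P1=8, P2=37, P3=18, P4=1, P5=25, P6=3, P7=6, P8=11
Total turnaround = 8 + 37 + 18 + 1 + 25 + 3 + 6 + 11 = 109

109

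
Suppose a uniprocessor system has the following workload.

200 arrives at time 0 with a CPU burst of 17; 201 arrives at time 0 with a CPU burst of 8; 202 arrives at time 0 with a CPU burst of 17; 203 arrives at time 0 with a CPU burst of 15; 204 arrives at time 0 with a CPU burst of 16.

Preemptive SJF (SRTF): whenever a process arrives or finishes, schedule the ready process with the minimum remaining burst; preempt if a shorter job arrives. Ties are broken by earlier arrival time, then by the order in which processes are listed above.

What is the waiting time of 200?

39

Schedule: | 201 0-8 | 203 8-23 | 204 23-39 | 200 39-56 | 202 56-73 |
Completion: 200=56  201=8  202=73  203=23  204=39
Turnaround (C−A): 200=56  201=8  202=73  203=23  204=39
Waiting(200) = turnaround − burst = 56 − 17 = 39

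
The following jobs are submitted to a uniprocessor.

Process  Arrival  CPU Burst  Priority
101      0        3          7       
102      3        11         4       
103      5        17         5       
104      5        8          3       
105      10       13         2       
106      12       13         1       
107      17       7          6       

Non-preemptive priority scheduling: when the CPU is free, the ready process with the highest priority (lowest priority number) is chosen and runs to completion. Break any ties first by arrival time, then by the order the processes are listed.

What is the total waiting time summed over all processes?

Timeline: | 101 0-3 | 102 3-14 | 106 14-27 | 105 27-40 | 104 40-48 | 103 48-65 | 107 65-72 |
Completion: 101=3  102=14  103=65  104=48  105=40  106=27  107=72
Turnaround (C−A): 101=3  102=11  103=60  104=43  105=30  106=15  107=55
Waiting = turnaround − burst: 101=0, 102=0, 103=43, 104=35, 105=17, 106=2, 107=48
Total waiting = 0 + 0 + 43 + 35 + 17 + 2 + 48 = 145

145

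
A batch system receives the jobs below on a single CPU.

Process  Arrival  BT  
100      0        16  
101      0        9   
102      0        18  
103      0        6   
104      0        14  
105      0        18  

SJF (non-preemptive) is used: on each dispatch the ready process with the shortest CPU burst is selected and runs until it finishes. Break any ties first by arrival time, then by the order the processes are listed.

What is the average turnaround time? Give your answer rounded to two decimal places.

39.83

Timeline: | 103 0-6 | 101 6-15 | 104 15-29 | 100 29-45 | 102 45-63 | 105 63-81 |
Completion: 100=45  101=15  102=63  103=6  104=29  105=81
Turnaround (C−A): 100=45  101=15  102=63  103=6  104=29  105=81
Turnaround times: 100=45, 101=15, 102=63, 103=6, 104=29, 105=81
Average turnaround = (45+15+63+6+29+81) / 6 = 239/6 = 39.83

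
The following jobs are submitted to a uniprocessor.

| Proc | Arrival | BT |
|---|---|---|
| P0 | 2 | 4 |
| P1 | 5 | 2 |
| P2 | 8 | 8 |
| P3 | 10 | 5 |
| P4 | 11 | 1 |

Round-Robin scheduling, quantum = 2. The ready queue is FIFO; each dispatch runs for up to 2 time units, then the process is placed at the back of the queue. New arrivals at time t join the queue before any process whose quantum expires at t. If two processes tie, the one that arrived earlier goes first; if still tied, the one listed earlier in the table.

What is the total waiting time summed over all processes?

Timeline: | idle 0-2 | P0 2-6 | P1 6-8 | P2 8-10 | P3 10-12 | P2 12-14 | P4 14-15 | P3 15-17 | P2 17-19 | P3 19-20 | P2 20-22 |
Completion: P0=6  P1=8  P2=22  P3=20  P4=15
Waiting = turnaround − burst: P0=0, P1=1, P2=6, P3=5, P4=3
Total waiting = 0 + 1 + 6 + 5 + 3 = 15

15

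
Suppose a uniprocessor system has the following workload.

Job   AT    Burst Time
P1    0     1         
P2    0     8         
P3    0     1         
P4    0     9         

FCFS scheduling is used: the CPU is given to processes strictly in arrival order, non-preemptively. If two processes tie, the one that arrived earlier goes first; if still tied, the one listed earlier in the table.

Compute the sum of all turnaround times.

Schedule: | P1 0-1 | P2 1-9 | P3 9-10 | P4 10-19 |
Completion: P1=1  P2=9  P3=10  P4=19
Turnaround (C−A): P1=1  P2=9  P3=10  P4=19
Turnaround = completion − arrival: P1=1, P2=9, P3=10, P4=19
Total turnaround = 1 + 9 + 10 + 19 = 39

39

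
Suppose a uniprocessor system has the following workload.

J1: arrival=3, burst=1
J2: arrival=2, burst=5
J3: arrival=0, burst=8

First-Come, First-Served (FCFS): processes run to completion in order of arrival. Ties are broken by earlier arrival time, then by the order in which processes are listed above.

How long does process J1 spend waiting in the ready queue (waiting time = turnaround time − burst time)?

10

Schedule: | J3 0-8 | J2 8-13 | J1 13-14 |
Completion: J1=14  J2=13  J3=8
Turnaround (C−A): J1=11  J2=11  J3=8
Waiting(J1) = turnaround − burst = 11 − 1 = 10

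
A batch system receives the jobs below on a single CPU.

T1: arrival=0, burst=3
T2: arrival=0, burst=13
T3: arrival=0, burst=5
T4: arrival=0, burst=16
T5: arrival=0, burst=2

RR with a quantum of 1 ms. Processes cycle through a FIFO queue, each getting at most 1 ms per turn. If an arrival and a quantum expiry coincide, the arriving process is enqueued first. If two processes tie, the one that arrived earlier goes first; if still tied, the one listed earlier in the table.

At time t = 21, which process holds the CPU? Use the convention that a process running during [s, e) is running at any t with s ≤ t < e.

Timeline: | T1 0-1 | T2 1-2 | T3 2-3 | T4 3-4 | T5 4-5 | T1 5-6 | T2 6-7 | T3 7-8 | T4 8-9 | T5 9-10 | T1 10-11 | T2 11-12 | T3 12-13 | T4 13-14 | T2 14-15 | T3 15-16 | T4 16-17 | T2 17-18 | T3 18-19 | T4 19-20 | T2 20-21 | T4 21-22 | T2 22-23 | T4 23-24 | T2 24-25 | T4 25-26 | T2 26-27 | T4 27-28 | T2 28-29 | T4 29-30 | T2 30-31 | T4 31-32 | T2 32-33 | T4 33-34 | T2 34-35 | T4 35-39 |
Completion: T1=11  T2=35  T3=19  T4=39  T5=10
Turnaround (C−A): T1=11  T2=35  T3=19  T4=39  T5=10

T4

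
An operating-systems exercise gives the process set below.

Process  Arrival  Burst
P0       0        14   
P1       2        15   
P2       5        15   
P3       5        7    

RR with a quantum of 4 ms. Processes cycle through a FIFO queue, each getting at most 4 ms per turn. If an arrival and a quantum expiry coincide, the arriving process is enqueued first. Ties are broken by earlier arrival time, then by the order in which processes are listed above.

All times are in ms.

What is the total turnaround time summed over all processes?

Gantt: | P0 0-4 | P1 4-8 | P0 8-12 | P2 12-16 | P3 16-20 | P1 20-24 | P0 24-28 | P2 28-32 | P3 32-35 | P1 35-39 | P0 39-41 | P2 41-45 | P1 45-48 | P2 48-51 |
Completion: P0=41  P1=48  P2=51  P3=35
Turnaround (C−A): P0=41  P1=46  P2=46  P3=30
Turnaround = completion − arrival: P0=41, P1=46, P2=46, P3=30
Total turnaround = 41 + 46 + 46 + 30 = 163

163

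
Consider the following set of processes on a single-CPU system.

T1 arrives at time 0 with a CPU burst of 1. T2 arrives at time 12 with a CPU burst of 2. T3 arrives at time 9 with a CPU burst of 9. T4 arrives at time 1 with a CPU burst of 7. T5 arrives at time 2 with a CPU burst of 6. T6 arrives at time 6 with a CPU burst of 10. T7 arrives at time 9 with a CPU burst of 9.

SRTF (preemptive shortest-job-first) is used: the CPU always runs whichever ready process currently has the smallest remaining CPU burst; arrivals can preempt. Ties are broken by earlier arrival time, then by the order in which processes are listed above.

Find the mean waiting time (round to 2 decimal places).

8.43

Timeline: | T1 0-1 | T4 1-8 | T5 8-14 | T2 14-16 | T3 16-25 | T7 25-34 | T6 34-44 |
Completion: T1=1  T2=16  T3=25  T4=8  T5=14  T6=44  T7=34
Waiting times: T1=0, T2=2, T3=7, T4=0, T5=6, T6=28, T7=16
Average waiting = (0+2+7+0+6+28+16) / 7 = 59/7 = 8.43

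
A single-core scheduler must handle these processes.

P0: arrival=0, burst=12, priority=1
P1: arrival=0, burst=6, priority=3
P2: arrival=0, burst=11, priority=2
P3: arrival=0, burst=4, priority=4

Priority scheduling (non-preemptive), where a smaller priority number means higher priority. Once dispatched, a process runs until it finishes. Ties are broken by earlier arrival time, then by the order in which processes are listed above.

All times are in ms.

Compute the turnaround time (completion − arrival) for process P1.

Gantt: | P0 0-12 | P2 12-23 | P1 23-29 | P3 29-33 |
Completion: P0=12  P1=29  P2=23  P3=33
Turnaround(P1) = completion − arrival = 29 − 0 = 29

29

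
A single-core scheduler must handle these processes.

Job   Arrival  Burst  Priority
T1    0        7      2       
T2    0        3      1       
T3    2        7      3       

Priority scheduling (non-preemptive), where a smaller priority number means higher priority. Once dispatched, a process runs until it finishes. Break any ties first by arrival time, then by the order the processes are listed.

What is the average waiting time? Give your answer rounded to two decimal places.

3.67

Gantt: | T2 0-3 | T1 3-10 | T3 10-17 |
Completion: T1=10  T2=3  T3=17
Turnaround (C−A): T1=10  T2=3  T3=15
Waiting times: T1=3, T2=0, T3=8
Average waiting = (3+0+8) / 3 = 11/3 = 3.67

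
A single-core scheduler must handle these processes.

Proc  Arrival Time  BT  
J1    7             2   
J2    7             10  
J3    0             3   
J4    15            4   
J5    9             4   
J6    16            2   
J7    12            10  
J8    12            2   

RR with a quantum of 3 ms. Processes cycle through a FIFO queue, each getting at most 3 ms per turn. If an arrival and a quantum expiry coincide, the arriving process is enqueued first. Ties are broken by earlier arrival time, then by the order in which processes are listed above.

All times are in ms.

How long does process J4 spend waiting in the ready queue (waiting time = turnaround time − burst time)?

17

Gantt: | J3 0-3 | idle 3-7 | J1 7-9 | J2 9-12 | J5 12-15 | J7 15-18 | J8 18-20 | J2 20-23 | J4 23-26 | J5 26-27 | J6 27-29 | J7 29-32 | J2 32-35 | J4 35-36 | J7 36-39 | J2 39-40 | J7 40-41 |
Completion: J1=9  J2=40  J3=3  J4=36  J5=27  J6=29  J7=41  J8=20
Waiting(J4) = turnaround − burst = 21 − 4 = 17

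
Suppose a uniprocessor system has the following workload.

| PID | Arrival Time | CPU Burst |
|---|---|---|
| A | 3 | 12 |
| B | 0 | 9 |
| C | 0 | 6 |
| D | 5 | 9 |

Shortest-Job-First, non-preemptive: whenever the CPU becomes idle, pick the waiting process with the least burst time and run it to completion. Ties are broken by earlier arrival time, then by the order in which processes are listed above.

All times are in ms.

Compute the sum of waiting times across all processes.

37

Gantt: | C 0-6 | B 6-15 | D 15-24 | A 24-36 |
Completion: A=36  B=15  C=6  D=24
Waiting = turnaround − burst: A=21, B=6, C=0, D=10
Total waiting = 21 + 6 + 0 + 10 = 37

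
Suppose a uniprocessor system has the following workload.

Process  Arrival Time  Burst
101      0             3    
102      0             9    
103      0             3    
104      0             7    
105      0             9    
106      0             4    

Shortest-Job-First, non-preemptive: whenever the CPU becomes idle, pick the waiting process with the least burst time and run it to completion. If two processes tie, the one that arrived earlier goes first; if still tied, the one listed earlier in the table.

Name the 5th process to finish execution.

Gantt: | 101 0-3 | 103 3-6 | 106 6-10 | 104 10-17 | 102 17-26 | 105 26-35 |
Completion: 101=3  102=26  103=6  104=17  105=35  106=10
Finish order: 101 → 103 → 106 → 104 → 102 → 105

102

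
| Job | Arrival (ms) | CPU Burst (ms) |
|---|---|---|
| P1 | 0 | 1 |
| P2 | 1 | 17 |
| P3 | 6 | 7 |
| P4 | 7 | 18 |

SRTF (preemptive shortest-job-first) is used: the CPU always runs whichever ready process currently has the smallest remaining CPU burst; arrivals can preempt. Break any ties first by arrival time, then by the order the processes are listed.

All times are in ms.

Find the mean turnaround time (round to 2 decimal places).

17.00

Timeline: | P1 0-1 | P2 1-6 | P3 6-13 | P2 13-25 | P4 25-43 |
Completion: P1=1  P2=25  P3=13  P4=43
Turnaround times: P1=1, P2=24, P3=7, P4=36
Average turnaround = (1+24+7+36) / 4 = 68/4 = 17.00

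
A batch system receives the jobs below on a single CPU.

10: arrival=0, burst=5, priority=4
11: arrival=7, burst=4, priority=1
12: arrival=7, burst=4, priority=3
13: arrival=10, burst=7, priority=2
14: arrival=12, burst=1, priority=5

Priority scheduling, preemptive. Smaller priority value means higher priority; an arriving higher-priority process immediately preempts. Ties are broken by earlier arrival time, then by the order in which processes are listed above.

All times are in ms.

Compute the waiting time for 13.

Timeline: | 10 0-5 | idle 5-7 | 11 7-11 | 13 11-18 | 12 18-22 | 14 22-23 |
Completion: 10=5  11=11  12=22  13=18  14=23
Turnaround (C−A): 10=5  11=4  12=15  13=8  14=11
Waiting(13) = turnaround − burst = 8 − 7 = 1

1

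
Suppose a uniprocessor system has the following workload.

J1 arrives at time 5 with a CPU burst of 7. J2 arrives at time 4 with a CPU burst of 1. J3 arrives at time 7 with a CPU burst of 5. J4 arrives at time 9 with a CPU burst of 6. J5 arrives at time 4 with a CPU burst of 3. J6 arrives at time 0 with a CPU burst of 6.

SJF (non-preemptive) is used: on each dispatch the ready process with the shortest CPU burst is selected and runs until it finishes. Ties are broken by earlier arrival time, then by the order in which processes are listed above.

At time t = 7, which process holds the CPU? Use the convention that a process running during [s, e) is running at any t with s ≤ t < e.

J5

Schedule: | J6 0-6 | J2 6-7 | J5 7-10 | J3 10-15 | J4 15-21 | J1 21-28 |
Completion: J1=28  J2=7  J3=15  J4=21  J5=10  J6=6
Turnaround (C−A): J1=23  J2=3  J3=8  J4=12  J5=6  J6=6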